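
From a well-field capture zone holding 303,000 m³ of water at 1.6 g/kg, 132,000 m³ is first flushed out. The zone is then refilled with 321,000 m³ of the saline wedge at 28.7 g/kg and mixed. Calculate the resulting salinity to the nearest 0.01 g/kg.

19.28 g/kg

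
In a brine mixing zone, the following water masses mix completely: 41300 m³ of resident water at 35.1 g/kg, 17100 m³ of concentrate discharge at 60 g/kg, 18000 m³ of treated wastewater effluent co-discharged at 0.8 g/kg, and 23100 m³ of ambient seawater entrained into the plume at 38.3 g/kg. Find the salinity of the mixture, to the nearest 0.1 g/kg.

By conservation of dissolved salt,
salt = 41,300×35.1 + 17,100×60 + 18,000×0.8 + 23,100×38.3 = 1,449,630 + 1,026,000 + 14,400 + 884,730 = 3,374,760
volume = 41,300 + 17,100 + 18,000 + 23,100 = 99,500 m³
S = 3,374,760 / 99,500 = 33.917 g/kg

33.9 g/kg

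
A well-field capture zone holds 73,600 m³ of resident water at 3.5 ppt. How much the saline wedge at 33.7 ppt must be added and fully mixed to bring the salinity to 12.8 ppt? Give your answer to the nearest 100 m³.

Salt balance: 73,600×3.5 + V×33.7 = (73,600+V)×12.8
257,600 + 33.7V = 942,080 + 12.8V
684,480 = 20.9V
V = 32,750.24 m³

32800 m³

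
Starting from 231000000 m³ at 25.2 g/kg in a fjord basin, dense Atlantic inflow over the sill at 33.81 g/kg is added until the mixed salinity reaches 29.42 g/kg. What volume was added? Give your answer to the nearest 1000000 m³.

222000000 m³

Salt balance: 231,000,000×25.2 + V×33.81 = (231,000,000+V)×29.42
5,821,200,000 + 33.81V = 6,796,020,000 + 29.42V
974,820,000 = 4.39V
V = 222,054,669.7 m³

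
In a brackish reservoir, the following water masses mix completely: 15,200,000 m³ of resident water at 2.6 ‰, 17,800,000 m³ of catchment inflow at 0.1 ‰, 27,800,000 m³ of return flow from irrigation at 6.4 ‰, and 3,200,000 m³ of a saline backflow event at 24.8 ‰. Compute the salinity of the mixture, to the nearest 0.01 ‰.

4.67 ‰

By conservation of dissolved salt,
salt = 15,200,000×2.6 + 17,800,000×0.1 + 27,800,000×6.4 + 3,200,000×24.8 = 39,520,000 + 1,780,000 + 177,920,000 + 79,360,000 = 298,580,000
volume = 15,200,000 + 17,800,000 + 27,800,000 + 3,200,000 = 64,000,000 m³
S = 298,580,000 / 64,000,000 = 4.6653 ‰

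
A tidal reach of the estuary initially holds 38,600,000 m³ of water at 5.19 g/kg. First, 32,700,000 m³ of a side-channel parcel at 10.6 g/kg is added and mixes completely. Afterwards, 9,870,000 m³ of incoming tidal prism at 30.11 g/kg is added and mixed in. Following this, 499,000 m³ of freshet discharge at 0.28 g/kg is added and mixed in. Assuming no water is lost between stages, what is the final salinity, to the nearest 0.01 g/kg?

Conserving salt mass:
Initial salt = 38,600,000×5.19 = 200,334,000
After stage 1: salt = 200,334,000 + 32,700,000×10.6 = 546,954,000; volume = 71,300,000 m³; S = 7.671 g/kg
After stage 2: salt = 546,954,000 + 9,870,000×30.11 = 844,139,700; volume = 81,170,000 m³; S = 10.4 g/kg
After stage 3: salt = 844,139,700 + 499,000×0.28 = 844,279,420; volume = 81,669,000 m³
S = 844,279,420 / 81,669,000 = 10.3378 g/kg

10.34 g/kg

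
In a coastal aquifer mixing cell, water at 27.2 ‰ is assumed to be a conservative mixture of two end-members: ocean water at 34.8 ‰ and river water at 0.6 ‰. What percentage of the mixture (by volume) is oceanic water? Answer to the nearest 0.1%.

Let g be the oceanic fraction. Salt balance per unit volume:
g×34.8 + (1−g)×0.6 = 27.2
g = (27.2 − 0.6) / (34.8 − 0.6) = 26.6/34.2 = 0.7778

77.8%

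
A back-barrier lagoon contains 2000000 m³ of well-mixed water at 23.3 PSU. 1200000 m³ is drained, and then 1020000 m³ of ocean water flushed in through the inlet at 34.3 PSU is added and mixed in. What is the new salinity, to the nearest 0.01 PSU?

29.46 PSU

Remaining after removal: 800,000 m³ at 23.3 PSU (salt = 18,640,000)
After addition: salt = 18,640,000 + 1,020,000×34.3 = 53,626,000; volume = 1,820,000 m³
S = 53,626,000 / 1,820,000 = 29.4648 PSU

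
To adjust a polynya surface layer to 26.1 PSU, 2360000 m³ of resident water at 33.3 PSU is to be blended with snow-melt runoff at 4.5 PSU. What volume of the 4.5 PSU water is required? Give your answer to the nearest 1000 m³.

Salt balance: 2,360,000×33.3 + V×4.5 = (2,360,000+V)×26.1
78,588,000 + 4.5V = 61,596,000 + 26.1V
16,992,000 = 21.6V
V = 786,666.67 m³

787000 m³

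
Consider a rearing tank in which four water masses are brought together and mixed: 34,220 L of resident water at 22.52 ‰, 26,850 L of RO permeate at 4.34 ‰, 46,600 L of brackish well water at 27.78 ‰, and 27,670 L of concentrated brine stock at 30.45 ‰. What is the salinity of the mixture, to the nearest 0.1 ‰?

By conservation of dissolved salt,
salt = 34,220×22.52 + 26,850×4.34 + 46,600×27.78 + 27,670×30.45 = 770,634.4 + 116,529 + 1,294,548 + 842,551.5 = 3,024,262.9
volume = 34,220 + 26,850 + 46,600 + 27,670 = 135,340 L
S = 3,024,262.9 / 135,340 = 22.346 ‰

22.3 ‰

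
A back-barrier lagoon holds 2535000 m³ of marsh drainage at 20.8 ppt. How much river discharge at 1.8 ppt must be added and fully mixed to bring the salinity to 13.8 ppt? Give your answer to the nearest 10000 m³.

1480000 m³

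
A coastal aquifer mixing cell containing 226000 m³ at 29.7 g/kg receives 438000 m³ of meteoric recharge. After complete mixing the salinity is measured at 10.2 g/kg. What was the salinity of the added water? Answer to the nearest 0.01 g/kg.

0.14 g/kg

Salt balance: 226,000×29.7 + 438,000×S = 664,000×10.2
6,712,200 + 438,000·S = 6,772,800
S = (6,772,800 − 6,712,200) / 438,000 = 0.1384 g/kg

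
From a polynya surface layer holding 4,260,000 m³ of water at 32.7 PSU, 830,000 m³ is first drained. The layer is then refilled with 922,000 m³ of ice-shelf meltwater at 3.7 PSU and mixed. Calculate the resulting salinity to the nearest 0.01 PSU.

Remaining after removal: 3,430,000 m³ at 32.7 PSU (salt = 112,161,000)
After addition: salt = 112,161,000 + 922,000×3.7 = 115,572,400; volume = 4,352,000 m³
S = 115,572,400 / 4,352,000 = 26.5562 PSU

26.56 PSU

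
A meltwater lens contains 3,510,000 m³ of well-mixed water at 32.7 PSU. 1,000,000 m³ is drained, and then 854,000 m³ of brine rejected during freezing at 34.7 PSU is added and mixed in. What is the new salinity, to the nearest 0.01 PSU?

33.21 PSU

Remaining after removal: 2,510,000 m³ at 32.7 PSU (salt = 82,077,000)
After addition: salt = 82,077,000 + 854,000×34.7 = 111,710,800; volume = 3,364,000 m³
S = 111,710,800 / 3,364,000 = 33.2077 PSU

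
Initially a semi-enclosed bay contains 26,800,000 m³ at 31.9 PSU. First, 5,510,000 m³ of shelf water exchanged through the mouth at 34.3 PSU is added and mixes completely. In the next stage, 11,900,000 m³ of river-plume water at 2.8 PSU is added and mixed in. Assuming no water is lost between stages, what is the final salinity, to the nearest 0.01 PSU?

Weighted by volume,
Initial salt = 26,800,000×31.9 = 854,920,000
After stage 1: salt = 854,920,000 + 5,510,000×34.3 = 1,043,913,000; volume = 32,310,000 m³; S = 32.309 PSU
After stage 2: salt = 1,043,913,000 + 11,900,000×2.8 = 1,077,233,000; volume = 44,210,000 m³
S = 1,077,233,000 / 44,210,000 = 24.3663 PSU

24.37 PSU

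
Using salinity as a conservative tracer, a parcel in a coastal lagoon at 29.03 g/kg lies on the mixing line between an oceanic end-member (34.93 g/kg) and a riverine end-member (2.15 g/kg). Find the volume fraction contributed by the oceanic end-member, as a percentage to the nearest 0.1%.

82.0%

Let g be the oceanic fraction. Salt balance per unit volume:
g×34.93 + (1−g)×2.15 = 29.03
g = (29.03 − 2.15) / (34.93 − 2.15) = 26.88/32.78 = 0.82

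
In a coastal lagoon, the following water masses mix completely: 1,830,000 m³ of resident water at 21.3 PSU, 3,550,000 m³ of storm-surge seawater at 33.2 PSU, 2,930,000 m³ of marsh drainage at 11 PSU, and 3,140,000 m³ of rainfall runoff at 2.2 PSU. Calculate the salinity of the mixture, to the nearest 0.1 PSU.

Mass of salt is conserved:
salt = 1,830,000×21.3 + 3,550,000×33.2 + 2,930,000×11 + 3,140,000×2.2 = 38,979,000 + 117,860,000 + 32,230,000 + 6,908,000 = 195,977,000
volume = 1,830,000 + 3,550,000 + 2,930,000 + 3,140,000 = 11,450,000 m³
S = 195,977,000 / 11,450,000 = 17.116 PSU

17.1 PSU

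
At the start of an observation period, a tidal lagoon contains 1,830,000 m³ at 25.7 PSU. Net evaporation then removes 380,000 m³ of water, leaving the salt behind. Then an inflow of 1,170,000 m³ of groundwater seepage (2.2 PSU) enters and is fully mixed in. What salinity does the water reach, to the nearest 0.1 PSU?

18.9 PSU

After evaporation: salt = 1,830,000×25.7 = 47,031,000; volume = 1,830,000 − 380,000 = 1,450,000 m³
After mixing: salt = 47,031,000 + 1,170,000×2.2 = 49,605,000; volume = 1,450,000 + 1,170,000 = 2,620,000 m³
S = 49,605,000 / 2,620,000 = 18.9332 PSU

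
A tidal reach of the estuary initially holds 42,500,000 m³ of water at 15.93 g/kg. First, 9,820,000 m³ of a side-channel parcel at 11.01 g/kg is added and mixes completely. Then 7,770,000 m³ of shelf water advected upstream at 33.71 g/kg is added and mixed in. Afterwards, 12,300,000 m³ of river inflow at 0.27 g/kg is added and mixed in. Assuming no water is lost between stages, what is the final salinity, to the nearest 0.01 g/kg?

Mass of salt is conserved:
Initial salt = 42,500,000×15.93 = 677,025,000
After stage 1: salt = 677,025,000 + 9,820,000×11.01 = 785,143,200; volume = 52,320,000 m³; S = 15.007 g/kg
After stage 2: salt = 785,143,200 + 7,770,000×33.71 = 1,047,069,900; volume = 60,090,000 m³; S = 17.425 g/kg
After stage 3: salt = 1,047,069,900 + 12,300,000×0.27 = 1,050,390,900; volume = 72,390,000 m³
S = 1,050,390,900 / 72,390,000 = 14.5102 g/kg

14.51 g/kg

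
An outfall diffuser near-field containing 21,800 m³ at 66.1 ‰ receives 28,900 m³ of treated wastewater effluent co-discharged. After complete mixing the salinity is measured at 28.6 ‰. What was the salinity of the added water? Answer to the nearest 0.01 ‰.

Salt balance: 21,800×66.1 + 28,900×S = 50,700×28.6
1,440,980 + 28,900·S = 1,450,020
S = (1,450,020 − 1,440,980) / 28,900 = 0.3128 ‰

0.31 ‰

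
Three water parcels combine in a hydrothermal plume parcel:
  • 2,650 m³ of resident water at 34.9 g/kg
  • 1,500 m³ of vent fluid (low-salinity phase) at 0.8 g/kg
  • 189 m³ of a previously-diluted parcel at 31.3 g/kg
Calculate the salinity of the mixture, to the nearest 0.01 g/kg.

22.95 g/kg

Total salt / total volume:
salt = 2,650×34.9 + 1,500×0.8 + 189×31.3 = 92,485 + 1,200 + 5,915.7 = 99,600.7
volume = 2,650 + 1,500 + 189 = 4,339 m³
S = 99,600.7 / 4,339 = 22.9548 g/kg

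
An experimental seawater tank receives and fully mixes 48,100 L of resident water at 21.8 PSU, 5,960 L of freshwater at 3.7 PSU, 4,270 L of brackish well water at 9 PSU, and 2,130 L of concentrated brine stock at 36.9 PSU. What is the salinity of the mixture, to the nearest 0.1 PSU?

19.6 PSU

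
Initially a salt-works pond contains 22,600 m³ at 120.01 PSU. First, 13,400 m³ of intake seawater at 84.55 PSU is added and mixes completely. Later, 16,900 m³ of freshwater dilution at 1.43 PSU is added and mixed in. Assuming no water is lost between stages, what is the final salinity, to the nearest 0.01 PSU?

Salt balance:
Initial salt = 22,600×120.01 = 2,712,226
After stage 1: salt = 2,712,226 + 13,400×84.55 = 3,845,196; volume = 36,000 m³; S = 106.811 PSU
After stage 2: salt = 3,845,196 + 16,900×1.43 = 3,869,363; volume = 52,900 m³
S = 3,869,363 / 52,900 = 73.1449 PSU

73.14 PSU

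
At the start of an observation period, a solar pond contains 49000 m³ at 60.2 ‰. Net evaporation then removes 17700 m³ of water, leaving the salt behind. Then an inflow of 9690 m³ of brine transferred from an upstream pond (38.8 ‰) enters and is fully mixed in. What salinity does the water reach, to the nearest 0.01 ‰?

81.14 ‰

After evaporation: salt = 49,000×60.2 = 2,949,800; volume = 49,000 − 17,700 = 31,300 m³
After mixing: salt = 2,949,800 + 9,690×38.8 = 3,325,772; volume = 31,300 + 9,690 = 40,990 m³
S = 3,325,772 / 40,990 = 81.1362 ‰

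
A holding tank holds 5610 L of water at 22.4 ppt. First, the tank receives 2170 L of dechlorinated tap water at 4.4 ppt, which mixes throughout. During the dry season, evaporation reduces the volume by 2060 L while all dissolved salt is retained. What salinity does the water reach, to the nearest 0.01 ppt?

23.64 ppt

After mixing: salt = 5,610×22.4 + 2,170×4.4 = 135,212; volume = 7,780 L
After evaporation: salt unchanged = 135,212; volume = 7,780 − 2,060 = 5,720 L
S = 135,212 / 5,720 = 23.6385 ppt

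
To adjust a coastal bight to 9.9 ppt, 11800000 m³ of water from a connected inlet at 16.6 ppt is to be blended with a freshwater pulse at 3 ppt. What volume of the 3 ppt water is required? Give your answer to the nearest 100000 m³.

11500000 m³

Salt balance: 11,800,000×16.6 + V×3 = (11,800,000+V)×9.9
195,880,000 + 3V = 116,820,000 + 9.9V
79,060,000 = 6.9V
V = 11,457,971.01 m³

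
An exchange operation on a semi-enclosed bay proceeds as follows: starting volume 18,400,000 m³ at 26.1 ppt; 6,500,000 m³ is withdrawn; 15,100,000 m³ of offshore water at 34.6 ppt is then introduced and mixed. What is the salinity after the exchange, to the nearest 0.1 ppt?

Remaining after removal: 11,900,000 m³ at 26.1 ppt (salt = 310,590,000)
After addition: salt = 310,590,000 + 15,100,000×34.6 = 833,050,000; volume = 27,000,000 m³
S = 833,050,000 / 27,000,000 = 30.8537 ppt

30.9 ppt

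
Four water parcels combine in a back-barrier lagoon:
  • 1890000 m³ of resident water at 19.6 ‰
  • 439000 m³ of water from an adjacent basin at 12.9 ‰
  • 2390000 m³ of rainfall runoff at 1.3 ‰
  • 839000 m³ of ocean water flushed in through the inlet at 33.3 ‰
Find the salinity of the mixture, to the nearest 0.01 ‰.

13.27 ‰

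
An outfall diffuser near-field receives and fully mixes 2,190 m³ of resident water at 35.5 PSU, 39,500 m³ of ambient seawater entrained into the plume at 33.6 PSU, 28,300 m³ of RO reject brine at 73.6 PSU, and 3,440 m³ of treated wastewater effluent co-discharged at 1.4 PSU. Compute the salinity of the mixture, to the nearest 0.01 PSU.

47.56 PSU

By conservation of dissolved salt,
salt = 2,190×35.5 + 39,500×33.6 + 28,300×73.6 + 3,440×1.4 = 77,745 + 1,327,200 + 2,082,880 + 4,816 = 3,492,641
volume = 2,190 + 39,500 + 28,300 + 3,440 = 73,430 m³
S = 3,492,641 / 73,430 = 47.5642 PSU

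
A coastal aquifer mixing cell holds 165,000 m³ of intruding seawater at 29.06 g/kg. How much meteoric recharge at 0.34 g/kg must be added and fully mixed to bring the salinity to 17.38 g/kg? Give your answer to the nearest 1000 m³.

Salt balance: 165,000×29.06 + V×0.34 = (165,000+V)×17.38
4,794,900 + 0.34V = 2,867,700 + 17.38V
1,927,200 = 17.04V
V = 113,098.59 m³

113000 m³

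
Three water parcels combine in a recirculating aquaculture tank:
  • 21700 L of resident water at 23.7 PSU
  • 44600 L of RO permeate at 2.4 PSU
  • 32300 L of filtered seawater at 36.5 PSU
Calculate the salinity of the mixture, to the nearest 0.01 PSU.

By conservation of dissolved salt,
salt = 21,700×23.7 + 44,600×2.4 + 32,300×36.5 = 514,290 + 107,040 + 1,178,950 = 1,800,280
volume = 21,700 + 44,600 + 32,300 = 98,600 L
S = 1,800,280 / 98,600 = 18.2584 PSU

18.26 PSU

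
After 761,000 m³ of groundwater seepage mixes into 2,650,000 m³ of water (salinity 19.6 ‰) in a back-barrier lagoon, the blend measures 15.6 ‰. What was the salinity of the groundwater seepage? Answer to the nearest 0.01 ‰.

Salt balance: 2,650,000×19.6 + 761,000×S = 3,411,000×15.6
51,940,000 + 761,000·S = 53,211,600
S = (53,211,600 − 51,940,000) / 761,000 = 1.671 ‰

1.67 ‰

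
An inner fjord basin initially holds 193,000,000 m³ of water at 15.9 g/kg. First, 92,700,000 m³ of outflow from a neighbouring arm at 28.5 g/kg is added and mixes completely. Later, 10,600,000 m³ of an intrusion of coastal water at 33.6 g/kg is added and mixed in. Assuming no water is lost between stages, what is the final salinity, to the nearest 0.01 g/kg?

20.48 g/kg

By conservation of dissolved salt,
Initial salt = 193,000,000×15.9 = 3,068,700,000
After stage 1: salt = 3,068,700,000 + 92,700,000×28.5 = 5,710,650,000; volume = 285,700,000 m³; S = 19.988 g/kg
After stage 2: salt = 5,710,650,000 + 10,600,000×33.6 = 6,066,810,000; volume = 296,300,000 m³
S = 6,066,810,000 / 296,300,000 = 20.4752 g/kg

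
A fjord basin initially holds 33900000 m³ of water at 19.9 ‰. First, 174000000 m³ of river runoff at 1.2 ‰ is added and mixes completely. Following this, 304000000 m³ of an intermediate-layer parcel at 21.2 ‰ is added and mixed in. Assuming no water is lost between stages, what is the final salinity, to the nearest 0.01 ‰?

14.32 ‰

Salt balance:
Initial salt = 33,900,000×19.9 = 674,610,000
After stage 1: salt = 674,610,000 + 174,000,000×1.2 = 883,410,000; volume = 207,900,000 m³; S = 4.249 ‰
After stage 2: salt = 883,410,000 + 304,000,000×21.2 = 7,328,210,000; volume = 511,900,000 m³
S = 7,328,210,000 / 511,900,000 = 14.3157 ‰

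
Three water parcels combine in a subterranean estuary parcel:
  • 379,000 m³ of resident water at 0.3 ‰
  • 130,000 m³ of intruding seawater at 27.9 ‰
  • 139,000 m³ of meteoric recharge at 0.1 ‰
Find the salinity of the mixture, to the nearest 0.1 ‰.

Salt balance:
salt = 379,000×0.3 + 130,000×27.9 + 139,000×0.1 = 113,700 + 3,627,000 + 13,900 = 3,754,600
volume = 379,000 + 130,000 + 139,000 = 648,000 m³
S = 3,754,600 / 648,000 = 5.794 ‰

5.8 ‰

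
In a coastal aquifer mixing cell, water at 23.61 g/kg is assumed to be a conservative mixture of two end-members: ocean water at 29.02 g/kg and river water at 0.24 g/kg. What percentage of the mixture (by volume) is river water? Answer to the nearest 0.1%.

18.8%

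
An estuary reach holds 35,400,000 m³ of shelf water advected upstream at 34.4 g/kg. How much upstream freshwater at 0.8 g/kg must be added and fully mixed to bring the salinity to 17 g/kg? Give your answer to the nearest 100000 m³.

38000000 m³

Salt balance: 35,400,000×34.4 + V×0.8 = (35,400,000+V)×17
1,217,760,000 + 0.8V = 601,800,000 + 17V
615,960,000 = 16.2V
V = 38,022,222.22 m³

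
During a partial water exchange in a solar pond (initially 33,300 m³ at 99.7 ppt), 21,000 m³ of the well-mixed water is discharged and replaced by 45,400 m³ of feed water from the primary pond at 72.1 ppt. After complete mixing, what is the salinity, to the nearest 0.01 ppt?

Remaining after removal: 12,300 m³ at 99.7 ppt (salt = 1,226,310)
After addition: salt = 1,226,310 + 45,400×72.1 = 4,499,650; volume = 57,700 m³
S = 4,499,650 / 57,700 = 77.9835 ppt

77.98 ppt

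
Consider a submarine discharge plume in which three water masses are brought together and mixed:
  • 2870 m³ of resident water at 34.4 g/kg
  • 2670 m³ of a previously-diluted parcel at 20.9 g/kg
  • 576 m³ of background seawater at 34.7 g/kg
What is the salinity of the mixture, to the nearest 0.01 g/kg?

28.53 g/kg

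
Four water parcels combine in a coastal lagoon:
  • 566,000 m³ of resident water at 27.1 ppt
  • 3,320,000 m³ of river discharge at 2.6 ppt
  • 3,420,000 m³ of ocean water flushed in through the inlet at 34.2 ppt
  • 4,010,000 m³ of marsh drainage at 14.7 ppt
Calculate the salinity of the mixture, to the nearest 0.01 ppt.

17.66 ppt

Mass of salt is conserved:
salt = 566,000×27.1 + 3,320,000×2.6 + 3,420,000×34.2 + 4,010,000×14.7 = 15,338,600 + 8,632,000 + 116,964,000 + 58,947,000 = 199,881,600
volume = 566,000 + 3,320,000 + 3,420,000 + 4,010,000 = 11,316,000 m³
S = 199,881,600 / 11,316,000 = 17.6636 ppt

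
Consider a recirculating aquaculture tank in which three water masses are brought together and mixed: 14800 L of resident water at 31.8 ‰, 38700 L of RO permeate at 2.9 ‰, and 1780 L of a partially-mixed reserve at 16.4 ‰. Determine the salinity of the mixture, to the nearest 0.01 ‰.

By conservation of dissolved salt,
salt = 14,800×31.8 + 38,700×2.9 + 1,780×16.4 = 470,640 + 112,230 + 29,192 = 612,062
volume = 14,800 + 38,700 + 1,780 = 55,280 L
S = 612,062 / 55,280 = 11.072 ‰

11.07 ‰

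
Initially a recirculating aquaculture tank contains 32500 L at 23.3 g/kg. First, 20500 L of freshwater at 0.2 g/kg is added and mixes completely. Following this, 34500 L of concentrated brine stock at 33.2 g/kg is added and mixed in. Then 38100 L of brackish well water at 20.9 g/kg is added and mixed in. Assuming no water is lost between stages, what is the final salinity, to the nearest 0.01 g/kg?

21.52 g/kg

Salt balance:
Initial salt = 32,500×23.3 = 757,250
After stage 1: salt = 757,250 + 20,500×0.2 = 761,350; volume = 53,000 L; S = 14.365 g/kg
After stage 2: salt = 761,350 + 34,500×33.2 = 1,906,750; volume = 87,500 L; S = 21.791 g/kg
After stage 3: salt = 1,906,750 + 38,100×20.9 = 2,703,040; volume = 125,600 L
S = 2,703,040 / 125,600 = 21.521 g/kg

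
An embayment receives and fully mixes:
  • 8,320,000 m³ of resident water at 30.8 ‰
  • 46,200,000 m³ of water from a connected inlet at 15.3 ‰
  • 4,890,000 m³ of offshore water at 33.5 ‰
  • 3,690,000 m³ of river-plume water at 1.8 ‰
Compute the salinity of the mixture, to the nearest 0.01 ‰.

Weighted by volume,
salt = 8,320,000×30.8 + 46,200,000×15.3 + 4,890,000×33.5 + 3,690,000×1.8 = 256,256,000 + 706,860,000 + 163,815,000 + 6,642,000 = 1,133,573,000
volume = 8,320,000 + 46,200,000 + 4,890,000 + 3,690,000 = 63,100,000 m³
S = 1,133,573,000 / 63,100,000 = 17.9647 ‰

17.96 ‰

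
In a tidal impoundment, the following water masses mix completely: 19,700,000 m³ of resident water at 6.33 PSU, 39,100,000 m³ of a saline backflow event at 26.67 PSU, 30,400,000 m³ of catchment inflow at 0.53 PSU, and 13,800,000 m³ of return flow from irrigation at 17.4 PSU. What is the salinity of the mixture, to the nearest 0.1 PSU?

13.8 PSU

Salt balance:
salt = 19,700,000×6.33 + 39,100,000×26.67 + 30,400,000×0.53 + 13,800,000×17.4 = 124,701,000 + 1,042,797,000 + 16,112,000 + 240,120,000 = 1,423,730,000
volume = 19,700,000 + 39,100,000 + 30,400,000 + 13,800,000 = 103,000,000 m³
S = 1,423,730,000 / 103,000,000 = 13.823 PSU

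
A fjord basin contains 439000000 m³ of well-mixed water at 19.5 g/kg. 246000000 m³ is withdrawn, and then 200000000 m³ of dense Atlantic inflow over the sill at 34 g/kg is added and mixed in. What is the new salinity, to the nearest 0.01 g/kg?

Remaining after removal: 193,000,000 m³ at 19.5 g/kg (salt = 3,763,500,000)
After addition: salt = 3,763,500,000 + 200,000,000×34 = 10,563,500,000; volume = 393,000,000 m³
S = 10,563,500,000 / 393,000,000 = 26.8791 g/kg

26.88 g/kg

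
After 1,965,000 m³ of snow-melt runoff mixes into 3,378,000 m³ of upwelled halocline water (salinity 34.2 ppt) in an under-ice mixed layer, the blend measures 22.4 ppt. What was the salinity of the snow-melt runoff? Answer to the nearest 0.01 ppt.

Salt balance: 3,378,000×34.2 + 1,965,000×S = 5,343,000×22.4
115,527,600 + 1,965,000·S = 119,683,200
S = (119,683,200 − 115,527,600) / 1,965,000 = 2.1148 ppt

2.11 ppt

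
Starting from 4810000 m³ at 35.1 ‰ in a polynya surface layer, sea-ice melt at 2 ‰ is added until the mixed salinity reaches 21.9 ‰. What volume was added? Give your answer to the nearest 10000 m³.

3190000 m³

Salt balance: 4,810,000×35.1 + V×2 = (4,810,000+V)×21.9
168,831,000 + 2V = 105,339,000 + 21.9V
63,492,000 = 19.9V
V = 3,190,552.76 m³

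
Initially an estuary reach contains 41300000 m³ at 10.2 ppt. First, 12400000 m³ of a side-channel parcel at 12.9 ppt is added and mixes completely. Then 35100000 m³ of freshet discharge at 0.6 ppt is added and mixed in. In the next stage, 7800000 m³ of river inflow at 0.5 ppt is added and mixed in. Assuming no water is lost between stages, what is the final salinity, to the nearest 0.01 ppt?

Mass of salt is conserved:
Initial salt = 41,300,000×10.2 = 421,260,000
After stage 1: salt = 421,260,000 + 12,400,000×12.9 = 581,220,000; volume = 53,700,000 m³; S = 10.823 ppt
After stage 2: salt = 581,220,000 + 35,100,000×0.6 = 602,280,000; volume = 88,800,000 m³; S = 6.782 ppt
After stage 3: salt = 602,280,000 + 7,800,000×0.5 = 606,180,000; volume = 96,600,000 m³
S = 606,180,000 / 96,600,000 = 6.2752 ppt

6.28 ppt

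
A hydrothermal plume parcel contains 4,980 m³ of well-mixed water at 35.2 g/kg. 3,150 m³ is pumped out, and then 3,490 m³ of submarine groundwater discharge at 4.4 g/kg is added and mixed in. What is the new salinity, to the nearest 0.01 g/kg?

Remaining after removal: 1,830 m³ at 35.2 g/kg (salt = 64,416)
After addition: salt = 64,416 + 3,490×4.4 = 79,772; volume = 5,320 m³
S = 79,772 / 5,320 = 14.9947 g/kg

14.99 g/kg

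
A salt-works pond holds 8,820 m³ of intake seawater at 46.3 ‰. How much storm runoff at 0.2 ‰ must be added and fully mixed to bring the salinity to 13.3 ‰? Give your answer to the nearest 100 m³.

22200 m³

Salt balance: 8,820×46.3 + V×0.2 = (8,820+V)×13.3
408,366 + 0.2V = 117,306 + 13.3V
291,060 = 13.1V
V = 22,218.32 m³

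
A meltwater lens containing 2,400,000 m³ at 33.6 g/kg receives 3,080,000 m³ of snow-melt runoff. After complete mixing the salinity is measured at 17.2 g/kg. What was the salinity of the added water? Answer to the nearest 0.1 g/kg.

4.4 g/kg

Salt balance: 2,400,000×33.6 + 3,080,000×S = 5,480,000×17.2
80,640,000 + 3,080,000·S = 94,256,000
S = (94,256,000 − 80,640,000) / 3,080,000 = 4.4208 g/kg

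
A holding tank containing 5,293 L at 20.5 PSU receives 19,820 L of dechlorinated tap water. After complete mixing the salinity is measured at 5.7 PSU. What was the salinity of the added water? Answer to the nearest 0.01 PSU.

1.75 PSU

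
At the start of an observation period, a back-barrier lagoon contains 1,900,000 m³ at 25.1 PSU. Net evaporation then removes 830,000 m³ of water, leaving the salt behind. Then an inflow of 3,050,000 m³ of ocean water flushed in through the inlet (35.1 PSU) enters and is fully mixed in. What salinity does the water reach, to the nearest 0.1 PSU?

37.6 PSU

After evaporation: salt = 1,900,000×25.1 = 47,690,000; volume = 1,900,000 − 830,000 = 1,070,000 m³
After mixing: salt = 47,690,000 + 3,050,000×35.1 = 154,745,000; volume = 1,070,000 + 3,050,000 = 4,120,000 m³
S = 154,745,000 / 4,120,000 = 37.5595 PSU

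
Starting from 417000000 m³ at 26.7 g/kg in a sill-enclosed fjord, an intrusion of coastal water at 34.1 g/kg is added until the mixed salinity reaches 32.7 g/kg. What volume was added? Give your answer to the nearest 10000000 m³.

1790000000 m³

Salt balance: 417,000,000×26.7 + V×34.1 = (417,000,000+V)×32.7
11,133,900,000 + 34.1V = 13,635,900,000 + 32.7V
2,502,000,000 = 1.4V
V = 1,787,142,857.14 m³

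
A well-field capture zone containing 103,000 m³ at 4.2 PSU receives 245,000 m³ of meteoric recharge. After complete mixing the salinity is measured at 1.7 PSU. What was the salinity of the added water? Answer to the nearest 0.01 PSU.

0.65 PSU

Salt balance: 103,000×4.2 + 245,000×S = 348,000×1.7
432,600 + 245,000·S = 591,600
S = (591,600 − 432,600) / 245,000 = 0.649 PSU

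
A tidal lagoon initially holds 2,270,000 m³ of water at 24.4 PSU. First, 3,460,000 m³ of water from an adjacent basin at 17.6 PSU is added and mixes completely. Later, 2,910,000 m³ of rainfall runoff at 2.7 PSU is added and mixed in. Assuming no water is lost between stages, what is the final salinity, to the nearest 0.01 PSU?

Salt balance:
Initial salt = 2,270,000×24.4 = 55,388,000
After stage 1: salt = 55,388,000 + 3,460,000×17.6 = 116,284,000; volume = 5,730,000 m³; S = 20.294 PSU
After stage 2: salt = 116,284,000 + 2,910,000×2.7 = 124,141,000; volume = 8,640,000 m³
S = 124,141,000 / 8,640,000 = 14.3682 PSU

14.37 PSU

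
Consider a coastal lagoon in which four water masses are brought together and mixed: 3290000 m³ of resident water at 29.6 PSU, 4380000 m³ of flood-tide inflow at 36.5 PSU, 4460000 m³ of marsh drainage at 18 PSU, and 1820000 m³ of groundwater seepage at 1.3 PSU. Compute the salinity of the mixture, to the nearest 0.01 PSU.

Mass of salt is conserved:
salt = 3,290,000×29.6 + 4,380,000×36.5 + 4,460,000×18 + 1,820,000×1.3 = 97,384,000 + 159,870,000 + 80,280,000 + 2,366,000 = 339,900,000
volume = 3,290,000 + 4,380,000 + 4,460,000 + 1,820,000 = 13,950,000 m³
S = 339,900,000 / 13,950,000 = 24.3656 PSU

24.37 PSU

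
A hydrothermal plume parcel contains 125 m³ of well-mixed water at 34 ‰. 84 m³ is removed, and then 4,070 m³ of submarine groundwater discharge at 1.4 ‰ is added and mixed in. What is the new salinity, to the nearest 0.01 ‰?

1.73 ‰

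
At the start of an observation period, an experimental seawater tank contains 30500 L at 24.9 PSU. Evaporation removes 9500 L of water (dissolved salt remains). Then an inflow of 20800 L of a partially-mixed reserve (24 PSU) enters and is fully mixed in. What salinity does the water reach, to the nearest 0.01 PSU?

30.11 PSU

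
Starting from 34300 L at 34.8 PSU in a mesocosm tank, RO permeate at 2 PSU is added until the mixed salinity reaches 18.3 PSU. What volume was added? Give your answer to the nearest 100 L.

34700 L

Salt balance: 34,300×34.8 + V×2 = (34,300+V)×18.3
1,193,640 + 2V = 627,690 + 18.3V
565,950 = 16.3V
V = 34,720.86 L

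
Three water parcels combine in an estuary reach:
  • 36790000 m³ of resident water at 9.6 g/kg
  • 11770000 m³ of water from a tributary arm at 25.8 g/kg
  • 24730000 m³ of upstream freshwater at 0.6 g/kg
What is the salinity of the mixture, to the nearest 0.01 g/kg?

Weighted by volume,
salt = 36,790,000×9.6 + 11,770,000×25.8 + 24,730,000×0.6 = 353,184,000 + 303,666,000 + 14,838,000 = 671,688,000
volume = 36,790,000 + 11,770,000 + 24,730,000 = 73,290,000 m³
S = 671,688,000 / 73,290,000 = 9.1648 g/kg

9.16 g/kg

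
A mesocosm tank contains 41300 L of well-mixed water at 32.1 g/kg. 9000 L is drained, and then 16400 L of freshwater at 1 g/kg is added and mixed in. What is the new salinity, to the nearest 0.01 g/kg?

Remaining after removal: 32,300 L at 32.1 g/kg (salt = 1,036,830)
After addition: salt = 1,036,830 + 16,400×1 = 1,053,230; volume = 48,700 L
S = 1,053,230 / 48,700 = 21.6269 g/kg

21.63 g/kg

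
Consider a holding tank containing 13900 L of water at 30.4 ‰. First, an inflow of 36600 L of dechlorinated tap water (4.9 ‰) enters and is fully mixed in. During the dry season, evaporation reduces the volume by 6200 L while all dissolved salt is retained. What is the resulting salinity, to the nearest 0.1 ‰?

13.6 ‰

After mixing: salt = 13,900×30.4 + 36,600×4.9 = 601,900; volume = 50,500 L
After evaporation: salt unchanged = 601,900; volume = 50,500 − 6,200 = 44,300 L
S = 601,900 / 44,300 = 13.5869 ‰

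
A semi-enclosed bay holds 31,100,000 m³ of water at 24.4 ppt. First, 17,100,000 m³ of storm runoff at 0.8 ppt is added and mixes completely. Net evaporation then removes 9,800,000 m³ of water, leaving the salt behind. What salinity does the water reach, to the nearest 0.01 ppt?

20.12 ppt

After mixing: salt = 31,100,000×24.4 + 17,100,000×0.8 = 772,520,000; volume = 48,200,000 m³
After evaporation: salt unchanged = 772,520,000; volume = 48,200,000 − 9,800,000 = 38,400,000 m³
S = 772,520,000 / 38,400,000 = 20.1177 ppt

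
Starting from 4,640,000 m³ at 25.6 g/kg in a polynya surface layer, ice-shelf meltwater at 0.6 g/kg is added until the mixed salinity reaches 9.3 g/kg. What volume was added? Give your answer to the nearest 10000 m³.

Salt balance: 4,640,000×25.6 + V×0.6 = (4,640,000+V)×9.3
118,784,000 + 0.6V = 43,152,000 + 9.3V
75,632,000 = 8.7V
V = 8,693,333.33 m³

8690000 m³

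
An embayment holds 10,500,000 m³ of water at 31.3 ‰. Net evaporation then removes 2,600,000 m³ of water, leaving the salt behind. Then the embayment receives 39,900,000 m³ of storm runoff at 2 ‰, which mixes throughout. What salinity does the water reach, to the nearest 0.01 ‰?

8.54 ‰

After evaporation: salt = 10,500,000×31.3 = 328,650,000; volume = 10,500,000 − 2,600,000 = 7,900,000 m³
After mixing: salt = 328,650,000 + 39,900,000×2 = 408,450,000; volume = 7,900,000 + 39,900,000 = 47,800,000 m³
S = 408,450,000 / 47,800,000 = 8.545 ‰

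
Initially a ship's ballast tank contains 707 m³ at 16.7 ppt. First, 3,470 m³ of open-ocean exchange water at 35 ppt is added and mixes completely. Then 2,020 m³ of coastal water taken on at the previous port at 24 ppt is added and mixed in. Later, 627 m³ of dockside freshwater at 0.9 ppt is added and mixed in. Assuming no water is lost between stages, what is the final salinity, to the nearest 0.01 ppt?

26.71 ppt

By conservation of dissolved salt,
Initial salt = 707×16.7 = 11,806.9
After stage 1: salt = 11,806.9 + 3,470×35 = 133,256.9; volume = 4,177 m³; S = 31.903 ppt
After stage 2: salt = 133,256.9 + 2,020×24 = 181,736.9; volume = 6,197 m³; S = 29.327 ppt
After stage 3: salt = 181,736.9 + 627×0.9 = 182,301.2; volume = 6,824 m³
S = 182,301.2 / 6,824 = 26.7147 ppt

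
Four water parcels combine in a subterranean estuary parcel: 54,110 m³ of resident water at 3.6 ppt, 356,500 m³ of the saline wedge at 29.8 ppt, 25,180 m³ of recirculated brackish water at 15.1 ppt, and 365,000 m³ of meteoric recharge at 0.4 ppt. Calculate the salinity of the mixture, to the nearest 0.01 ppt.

By conservation of dissolved salt,
salt = 54,110×3.6 + 356,500×29.8 + 25,180×15.1 + 365,000×0.4 = 194,796 + 10,623,700 + 380,218 + 146,000 = 11,344,714
volume = 54,110 + 356,500 + 25,180 + 365,000 = 800,790 m³
S = 11,344,714 / 800,790 = 14.1669 ppt

14.17 ppt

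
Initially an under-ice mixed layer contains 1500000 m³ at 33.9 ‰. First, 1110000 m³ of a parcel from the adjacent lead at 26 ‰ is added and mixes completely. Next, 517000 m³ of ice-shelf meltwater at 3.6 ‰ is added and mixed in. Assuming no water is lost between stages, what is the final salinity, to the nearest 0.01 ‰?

Conserving salt mass:
Initial salt = 1,500,000×33.9 = 50,850,000
After stage 1: salt = 50,850,000 + 1,110,000×26 = 79,710,000; volume = 2,610,000 m³; S = 30.54 ‰
After stage 2: salt = 79,710,000 + 517,000×3.6 = 81,571,200; volume = 3,127,000 m³
S = 81,571,200 / 3,127,000 = 26.0861 ‰

26.09 ‰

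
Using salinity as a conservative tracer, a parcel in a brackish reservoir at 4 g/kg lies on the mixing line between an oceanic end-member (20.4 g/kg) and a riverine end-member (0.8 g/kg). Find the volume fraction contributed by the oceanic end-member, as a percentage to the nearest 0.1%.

Let g be the oceanic fraction. Salt balance per unit volume:
g×20.4 + (1−g)×0.8 = 4
g = (4 − 0.8) / (20.4 − 0.8) = 3.2/19.6 = 0.1633

16.3%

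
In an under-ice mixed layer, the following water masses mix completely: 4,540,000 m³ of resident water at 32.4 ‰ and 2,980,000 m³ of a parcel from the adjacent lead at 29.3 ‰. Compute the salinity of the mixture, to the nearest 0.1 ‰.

Salt balance:
salt = 4,540,000×32.4 + 2,980,000×29.3 = 147,096,000 + 87,314,000 = 234,410,000
volume = 4,540,000 + 2,980,000 = 7,520,000 m³
S = 234,410,000 / 7,520,000 = 31.172 ‰

31.2 ‰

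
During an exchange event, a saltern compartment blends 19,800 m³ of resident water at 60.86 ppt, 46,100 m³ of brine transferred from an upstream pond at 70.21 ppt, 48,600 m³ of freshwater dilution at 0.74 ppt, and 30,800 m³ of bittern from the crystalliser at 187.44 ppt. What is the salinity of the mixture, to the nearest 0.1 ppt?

70.5 ppt

Weighted by volume,
salt = 19,800×60.86 + 46,100×70.21 + 48,600×0.74 + 30,800×187.44 = 1,205,028 + 3,236,681 + 35,964 + 5,773,152 = 10,250,825
volume = 19,800 + 46,100 + 48,600 + 30,800 = 145,300 m³
S = 10,250,825 / 145,300 = 70.549 ppt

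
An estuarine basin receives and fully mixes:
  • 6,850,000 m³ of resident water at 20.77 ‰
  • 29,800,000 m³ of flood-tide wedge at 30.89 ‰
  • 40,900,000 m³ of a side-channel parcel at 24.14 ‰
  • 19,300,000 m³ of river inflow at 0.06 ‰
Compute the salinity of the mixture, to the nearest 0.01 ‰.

21.18 ‰

Conserving salt mass:
salt = 6,850,000×20.77 + 29,800,000×30.89 + 40,900,000×24.14 + 19,300,000×0.06 = 142,274,500 + 920,522,000 + 987,326,000 + 1,158,000 = 2,051,280,500
volume = 6,850,000 + 29,800,000 + 40,900,000 + 19,300,000 = 96,850,000 m³
S = 2,051,280,500 / 96,850,000 = 21.18 ‰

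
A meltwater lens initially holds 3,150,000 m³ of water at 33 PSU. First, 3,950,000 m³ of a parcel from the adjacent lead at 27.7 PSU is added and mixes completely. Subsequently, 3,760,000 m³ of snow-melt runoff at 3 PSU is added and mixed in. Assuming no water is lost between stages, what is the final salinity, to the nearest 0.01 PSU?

20.69 PSU

Mass of salt is conserved:
Initial salt = 3,150,000×33 = 103,950,000
After stage 1: salt = 103,950,000 + 3,950,000×27.7 = 213,365,000; volume = 7,100,000 m³; S = 30.051 PSU
After stage 2: salt = 213,365,000 + 3,760,000×3 = 224,645,000; volume = 10,860,000 m³
S = 224,645,000 / 10,860,000 = 20.6855 PSU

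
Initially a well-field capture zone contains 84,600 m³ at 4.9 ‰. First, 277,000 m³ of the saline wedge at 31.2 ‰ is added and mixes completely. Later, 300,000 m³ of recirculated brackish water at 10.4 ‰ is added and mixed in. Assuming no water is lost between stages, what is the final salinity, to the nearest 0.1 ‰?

18.4 ‰

Conserving salt mass:
Initial salt = 84,600×4.9 = 414,540
After stage 1: salt = 414,540 + 277,000×31.2 = 9,056,940; volume = 361,600 m³; S = 25.047 ‰
After stage 2: salt = 9,056,940 + 300,000×10.4 = 12,176,940; volume = 661,600 m³
S = 12,176,940 / 661,600 = 18.4053 ‰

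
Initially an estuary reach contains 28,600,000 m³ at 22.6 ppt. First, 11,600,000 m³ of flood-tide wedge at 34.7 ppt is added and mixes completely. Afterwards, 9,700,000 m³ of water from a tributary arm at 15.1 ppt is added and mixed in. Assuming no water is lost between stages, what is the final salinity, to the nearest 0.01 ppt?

Total salt / total volume:
Initial salt = 28,600,000×22.6 = 646,360,000
After stage 1: salt = 646,360,000 + 11,600,000×34.7 = 1,048,880,000; volume = 40,200,000 m³; S = 26.092 ppt
After stage 2: salt = 1,048,880,000 + 9,700,000×15.1 = 1,195,350,000; volume = 49,900,000 m³
S = 1,195,350,000 / 49,900,000 = 23.9549 ppt

23.95 ppt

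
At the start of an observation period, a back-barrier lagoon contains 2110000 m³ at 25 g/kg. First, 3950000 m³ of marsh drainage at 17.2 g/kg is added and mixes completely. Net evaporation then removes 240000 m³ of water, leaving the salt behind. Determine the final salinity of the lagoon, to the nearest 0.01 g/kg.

After mixing: salt = 2,110,000×25 + 3,950,000×17.2 = 120,690,000; volume = 6,060,000 m³
After evaporation: salt unchanged = 120,690,000; volume = 6,060,000 − 240,000 = 5,820,000 m³
S = 120,690,000 / 5,820,000 = 20.7371 g/kg

20.74 g/kg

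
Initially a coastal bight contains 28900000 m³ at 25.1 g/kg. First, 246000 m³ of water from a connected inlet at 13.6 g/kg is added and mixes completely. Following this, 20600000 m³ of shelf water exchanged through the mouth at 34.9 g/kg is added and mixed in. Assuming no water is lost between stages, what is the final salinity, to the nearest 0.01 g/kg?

29.10 g/kg

Salt balance:
Initial salt = 28,900,000×25.1 = 725,390,000
After stage 1: salt = 725,390,000 + 246,000×13.6 = 728,735,600; volume = 29,146,000 m³; S = 25.003 g/kg
After stage 2: salt = 728,735,600 + 20,600,000×34.9 = 1,447,675,600; volume = 49,746,000 m³
S = 1,447,675,600 / 49,746,000 = 29.1013 g/kg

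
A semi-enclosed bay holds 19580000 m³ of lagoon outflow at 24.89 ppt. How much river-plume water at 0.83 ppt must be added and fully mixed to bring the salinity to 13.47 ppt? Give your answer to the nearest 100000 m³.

Salt balance: 19,580,000×24.89 + V×0.83 = (19,580,000+V)×13.47
487,346,200 + 0.83V = 263,742,600 + 13.47V
223,603,600 = 12.64V
V = 17,690,158.23 m³

17700000 m³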